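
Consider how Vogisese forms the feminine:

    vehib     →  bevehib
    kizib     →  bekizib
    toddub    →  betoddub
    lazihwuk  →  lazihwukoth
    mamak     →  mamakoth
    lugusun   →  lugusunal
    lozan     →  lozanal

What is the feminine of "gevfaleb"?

toddub and lazihwuk both have last vowel 'u' yet inflect differently (betoddub, lazihwukoth), so the last vowel is not what conditions the rule; the final letter is.
"gevfaleb" ends in -b. The stems ending in -b (vehib → bevehib, kizib → bekizib, toddub → betoddub) add the prefix be-.
The other patterns: stems ending in -k add -oth; stems ending in -n add -al.
So gevfaleb → begevfaleb.

begevfaleb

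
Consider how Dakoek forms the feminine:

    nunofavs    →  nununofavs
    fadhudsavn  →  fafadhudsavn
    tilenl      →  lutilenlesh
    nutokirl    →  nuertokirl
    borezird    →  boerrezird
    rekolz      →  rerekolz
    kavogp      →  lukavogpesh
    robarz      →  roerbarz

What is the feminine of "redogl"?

rekolz and robarz both end in -z yet inflect differently (rerekolz, roerbarz), so the final letter is not what conditions the rule; the second-to-last letter is.
"redogl" has second-to-last letter 'g'. The one such stem in the data (kavogp → lukavogpesh) adds lu- … -esh around the stem, so the same rule applies.
So redogl → luredoglesh.

luredoglesh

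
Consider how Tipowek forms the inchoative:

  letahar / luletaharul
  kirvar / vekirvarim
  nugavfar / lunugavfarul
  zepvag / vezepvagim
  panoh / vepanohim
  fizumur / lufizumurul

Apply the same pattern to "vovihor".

"vovihor" has 3 vowels. The stems with 3 vowels (nugavfar → lunugavfarul, letahar → luletaharul, fizumur → lufizumurul) add lu- … -ul around the stem.
The other pattern: stems with 2 vowels add ve- … -im around the stem.
So vovihor → luvovihorul.

luvovihorul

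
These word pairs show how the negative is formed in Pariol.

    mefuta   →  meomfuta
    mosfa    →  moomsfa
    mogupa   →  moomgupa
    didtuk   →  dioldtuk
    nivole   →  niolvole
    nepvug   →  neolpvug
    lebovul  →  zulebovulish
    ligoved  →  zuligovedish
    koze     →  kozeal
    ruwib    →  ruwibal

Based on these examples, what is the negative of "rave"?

raveal

nivole and koze both end in -e yet inflect differently (niolvole, kozeal), so the final letter is not what conditions the rule; the first letter is.
"rave" begins with r-. The one such stem in the data (ruwib → ruwibal) adds -al, so the same rule applies.
The other patterns: stems beginning with m- insert -om- after the first vowel; stems beginning with d- or n- insert -ol- after the first vowel; stems beginning with l- add zu- … -ish around the stem.
So rave → raveal.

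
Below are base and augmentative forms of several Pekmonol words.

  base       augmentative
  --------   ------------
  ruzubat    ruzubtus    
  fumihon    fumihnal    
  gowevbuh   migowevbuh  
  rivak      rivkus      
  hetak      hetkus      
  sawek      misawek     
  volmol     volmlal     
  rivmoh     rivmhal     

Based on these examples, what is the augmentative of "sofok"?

sofkal

"sofok" has last vowel 'o'. The stems whose last vowel is 'o' (rivmoh → rivmhal, fumihon → fumihnal, volmol → volmlal) delete the last vowel and add -al.
So sofok → sofkal.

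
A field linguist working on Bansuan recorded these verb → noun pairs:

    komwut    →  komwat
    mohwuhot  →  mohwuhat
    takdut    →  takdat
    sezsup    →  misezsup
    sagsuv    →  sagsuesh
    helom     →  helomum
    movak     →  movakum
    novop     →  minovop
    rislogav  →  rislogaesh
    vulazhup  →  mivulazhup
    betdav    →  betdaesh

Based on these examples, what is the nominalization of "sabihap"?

vulazhup and sagsuv both have last vowel 'u' yet inflect differently (mivulazhup, sagsuesh), so the last vowel is not what conditions the rule; the final letter is.
"sabihap" ends in -p. The stems ending in -p (novop → minovop, vulazhup → mivulazhup, sezsup → misezsup) add the prefix mi-.
So sabihap → misabihap.

misabihap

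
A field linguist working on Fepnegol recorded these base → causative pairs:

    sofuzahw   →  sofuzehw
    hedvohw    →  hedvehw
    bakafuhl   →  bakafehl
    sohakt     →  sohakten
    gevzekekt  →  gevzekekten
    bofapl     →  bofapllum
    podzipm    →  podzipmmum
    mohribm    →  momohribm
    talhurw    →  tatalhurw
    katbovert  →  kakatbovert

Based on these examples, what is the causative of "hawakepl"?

"hawakepl" has second-to-last letter 'p'. The stems whose second-to-last letter is 'p' (bofapl → bofapllum, podzipm → podzipmmum) double the final consonant and add -um.
The other patterns: stems whose second-to-last letter is 'h' change the last vowel to 'e'; stems whose second-to-last letter is 'k' add -en; stems whose second-to-last letter is 'b' or 'r' repeat the first consonant+vowel as a prefix.
So hawakepl → hawakepllum.

hawakepllum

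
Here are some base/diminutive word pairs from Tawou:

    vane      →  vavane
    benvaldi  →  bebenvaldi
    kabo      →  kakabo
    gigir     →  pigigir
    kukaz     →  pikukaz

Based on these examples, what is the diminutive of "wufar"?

piwufar

benvaldi and gigir both have last vowel 'i' yet inflect differently (bebenvaldi, pigigir), so the last vowel is not what conditions the rule; whether the stem ends in a vowel or a consonant is.
"wufar" ends in a consonant. The stems ending in a consonant (gigir → pigigir, kukaz → pikukaz) add the prefix pi-.
So wufar → piwufar.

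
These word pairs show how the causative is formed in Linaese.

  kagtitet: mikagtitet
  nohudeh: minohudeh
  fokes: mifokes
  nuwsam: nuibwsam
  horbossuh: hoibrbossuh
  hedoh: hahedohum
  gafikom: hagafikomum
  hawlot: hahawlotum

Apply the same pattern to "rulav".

ruiblav

nohudeh and horbossuh both end in -h yet inflect differently (minohudeh, hoibrbossuh), so the final letter is not what conditions the rule; the last vowel is.
"rulav" has last vowel 'a'. The one such stem in the data (nuwsam → nuibwsam) inserts -ib- after the first vowel (as does horbossuh), so the same rule applies.
The other patterns: stems whose last vowel is 'e' add the prefix mi-; stems whose last vowel is 'o' add ha- … -um around the stem.
So rulav → ruiblav.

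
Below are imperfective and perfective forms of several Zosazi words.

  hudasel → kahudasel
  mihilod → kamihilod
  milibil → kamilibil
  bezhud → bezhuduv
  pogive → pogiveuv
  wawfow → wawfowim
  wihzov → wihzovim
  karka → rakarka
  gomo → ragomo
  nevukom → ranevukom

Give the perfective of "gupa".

ragupa

"gupa" begins with g-. The one such stem in the data (gomo → ragomo) adds the prefix ra-, so the same rule applies.
The other patterns: stems beginning with h- or m- add the prefix ka-; stems beginning with b- or p- add -uv; stems beginning with w- add -im.
So gupa → ragupa.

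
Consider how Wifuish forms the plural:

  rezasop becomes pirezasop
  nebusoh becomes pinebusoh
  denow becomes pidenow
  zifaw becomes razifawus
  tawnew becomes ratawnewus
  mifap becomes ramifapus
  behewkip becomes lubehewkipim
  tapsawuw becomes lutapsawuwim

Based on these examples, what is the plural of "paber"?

rapaberus

denow and zifaw both end in -w yet inflect differently (pidenow, razifawus), so the final letter is not what conditions the rule; the last vowel is.
"paber" has last vowel 'e'. The one such stem in the data (tawnew → ratawnewus) adds ra- … -us around the stem, so the same rule applies.
So paber → rapaberus.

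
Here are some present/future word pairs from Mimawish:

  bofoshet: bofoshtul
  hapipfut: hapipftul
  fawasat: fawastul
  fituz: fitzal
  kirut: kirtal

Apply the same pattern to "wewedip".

"wewedip" has 3 vowels. The stems with 3 vowels (bofoshet → bofoshtul, hapipfut → hapipftul, fawasat → fawastul) delete the last vowel and add -ul.
So wewedip → wewedpul.

wewedpul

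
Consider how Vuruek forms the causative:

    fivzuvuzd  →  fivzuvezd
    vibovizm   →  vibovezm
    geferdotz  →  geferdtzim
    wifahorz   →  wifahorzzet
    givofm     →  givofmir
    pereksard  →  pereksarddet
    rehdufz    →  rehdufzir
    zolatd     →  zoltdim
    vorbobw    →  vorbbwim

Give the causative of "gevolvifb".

rehdufz and wifahorz both end in -z yet inflect differently (rehdufzir, wifahorzzet), so the final letter is not what conditions the rule; the second-to-last letter is.
"gevolvifb" has second-to-last letter 'f'. The stems whose second-to-last letter is 'f' (rehdufz → rehdufzir, givofm → givofmir) add -ir.
So gevolvifb → gevolvifbir.

gevolvifbir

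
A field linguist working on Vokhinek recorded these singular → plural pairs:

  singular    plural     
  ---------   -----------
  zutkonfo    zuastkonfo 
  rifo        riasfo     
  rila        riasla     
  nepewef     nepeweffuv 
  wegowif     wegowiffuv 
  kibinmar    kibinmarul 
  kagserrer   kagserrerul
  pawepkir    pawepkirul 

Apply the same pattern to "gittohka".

"gittohka" ends in -a. The one such stem in the data (rila → riasla) inserts -as- after the first vowel (as do zutkonfo, rifo), so the same rule applies.
So gittohka → giasttohka.

giasttohka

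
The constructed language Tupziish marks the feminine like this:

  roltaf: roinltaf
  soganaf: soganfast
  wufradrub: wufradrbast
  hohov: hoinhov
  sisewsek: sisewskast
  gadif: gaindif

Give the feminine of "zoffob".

roltaf and soganaf both end in -f yet inflect differently (roinltaf, soganfast), so the final letter is not what conditions the rule; the number of vowels is.
"zoffob" has 2 vowels. The stems with 2 vowels (roltaf → roinltaf, hohov → hoinhov, gadif → gaindif) insert -in- after the first vowel.
The other pattern: stems with 3 vowels delete the last vowel and add -ast.
So zoffob → zoinffob.

zoinffob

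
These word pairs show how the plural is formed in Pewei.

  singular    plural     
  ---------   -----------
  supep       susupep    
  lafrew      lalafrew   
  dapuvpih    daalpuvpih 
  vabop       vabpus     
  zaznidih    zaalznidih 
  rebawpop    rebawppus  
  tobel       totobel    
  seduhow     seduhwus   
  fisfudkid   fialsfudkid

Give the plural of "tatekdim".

taaltekdim

supep and vabop both end in -p yet inflect differently (susupep, vabpus), so the final letter is not what conditions the rule; the last vowel is.
"tatekdim" has last vowel 'i'. The stems whose last vowel is 'i' (fisfudkid → fialsfudkid, zaznidih → zaalznidih, dapuvpih → daalpuvpih) insert -al- after the first vowel.
So tatekdim → taaltekdim.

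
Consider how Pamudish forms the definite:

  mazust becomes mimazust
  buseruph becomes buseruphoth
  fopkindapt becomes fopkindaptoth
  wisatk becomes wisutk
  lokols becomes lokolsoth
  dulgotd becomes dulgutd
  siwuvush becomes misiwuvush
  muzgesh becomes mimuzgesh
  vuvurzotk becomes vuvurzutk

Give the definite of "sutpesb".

misutpesb

siwuvush and buseruph both end in -h yet inflect differently (misiwuvush, buseruphoth), so the final letter is not what conditions the rule; the second-to-last letter is.
"sutpesb" has second-to-last letter 's'. The stems whose second-to-last letter is 's' (siwuvush → misiwuvush, mazust → mimazust, muzgesh → mimuzgesh) add the prefix mi-.
The other patterns: stems whose second-to-last letter is 't' change the last vowel to 'u'; stems whose second-to-last letter is 'l' or 'p' add -oth.
So sutpesb → misutpesb.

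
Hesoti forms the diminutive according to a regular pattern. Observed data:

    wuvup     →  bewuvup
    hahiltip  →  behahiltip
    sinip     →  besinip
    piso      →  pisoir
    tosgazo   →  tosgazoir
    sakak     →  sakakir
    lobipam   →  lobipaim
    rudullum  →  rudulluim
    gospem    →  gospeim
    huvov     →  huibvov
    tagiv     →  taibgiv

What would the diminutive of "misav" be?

miibsav

"misav" ends in -v. The stems ending in -v (huvov → huibvov, tagiv → taibgiv) insert -ib- after the first vowel.
The other patterns: stems ending in -p add the prefix be-; stems ending in -k or -o add -ir; stems ending in -m drop the final letter and add -im.
So misav → miibsav.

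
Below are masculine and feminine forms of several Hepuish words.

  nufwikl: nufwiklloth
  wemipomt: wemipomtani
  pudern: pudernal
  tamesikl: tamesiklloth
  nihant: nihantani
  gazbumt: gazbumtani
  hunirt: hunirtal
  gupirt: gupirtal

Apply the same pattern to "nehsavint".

nehsavintani

gupirt and nihant both end in -t yet inflect differently (gupirtal, nihantani), so the final letter is not what conditions the rule; the second-to-last letter is.
"nehsavint" has second-to-last letter 'n'. The one such stem in the data (nihant → nihantani) adds -ani, so the same rule applies.
The other patterns: stems whose second-to-last letter is 'k' double the final consonant and add -oth; stems whose second-to-last letter is 'r' add -al.
So nehsavint → nehsavintani.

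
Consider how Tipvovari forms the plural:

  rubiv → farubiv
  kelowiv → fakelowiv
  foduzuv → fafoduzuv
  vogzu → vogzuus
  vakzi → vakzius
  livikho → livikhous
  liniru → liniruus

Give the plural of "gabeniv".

fagabeniv

foduzuv and vogzu both have last vowel 'u' yet inflect differently (fafoduzuv, vogzuus), so the last vowel is not what conditions the rule; whether the stem ends in a vowel or a consonant is.
"gabeniv" ends in a consonant. The stems ending in a consonant (rubiv → farubiv, kelowiv → fakelowiv, foduzuv → fafoduzuv) add the prefix fa-.
The other pattern: stems ending in a vowel add -us.
So gabeniv → fagabeniv.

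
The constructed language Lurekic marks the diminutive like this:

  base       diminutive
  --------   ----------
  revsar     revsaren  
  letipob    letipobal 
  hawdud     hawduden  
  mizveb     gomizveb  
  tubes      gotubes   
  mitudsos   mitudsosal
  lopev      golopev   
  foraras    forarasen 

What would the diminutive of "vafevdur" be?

vafevduren

mizveb and letipob both end in -b yet inflect differently (gomizveb, letipobal), so the final letter is not what conditions the rule; the last vowel is.
"vafevdur" has last vowel 'u'. The one such stem in the data (hawdud → hawduden) adds -en, so the same rule applies.
The other patterns: stems whose last vowel is 'e' add the prefix go-; stems whose last vowel is 'o' add -al.
So vafevdur → vafevduren.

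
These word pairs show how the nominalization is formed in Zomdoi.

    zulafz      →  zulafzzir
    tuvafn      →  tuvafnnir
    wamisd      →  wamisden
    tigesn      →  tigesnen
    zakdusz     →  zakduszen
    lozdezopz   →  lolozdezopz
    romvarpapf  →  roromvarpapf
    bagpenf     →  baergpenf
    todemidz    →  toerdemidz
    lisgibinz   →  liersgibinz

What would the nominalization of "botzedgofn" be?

"botzedgofn" has second-to-last letter 'f'. The stems whose second-to-last letter is 'f' (zulafz → zulafzzir, tuvafn → tuvafnnir) double the final consonant and add -ir.
The other patterns: stems whose second-to-last letter is 's' add -en; stems whose second-to-last letter is 'p' repeat the first consonant+vowel as a prefix; stems whose second-to-last letter is 'd' or 'n' insert -er- after the first vowel.
So botzedgofn → botzedgofnnir.

botzedgofnnir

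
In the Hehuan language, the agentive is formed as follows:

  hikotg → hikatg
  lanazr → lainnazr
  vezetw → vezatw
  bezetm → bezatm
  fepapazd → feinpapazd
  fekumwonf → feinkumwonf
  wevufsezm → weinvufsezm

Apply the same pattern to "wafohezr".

wainfohezr

bezetm and wevufsezm both end in -m yet inflect differently (bezatm, weinvufsezm), so the final letter is not what conditions the rule; the second-to-last letter is.
"wafohezr" has second-to-last letter 'z'. The stems whose second-to-last letter is 'z' (fepapazd → feinpapazd, lanazr → lainnazr, wevufsezm → weinvufsezm) insert -in- after the first vowel.
So wafohezr → wainfohezr.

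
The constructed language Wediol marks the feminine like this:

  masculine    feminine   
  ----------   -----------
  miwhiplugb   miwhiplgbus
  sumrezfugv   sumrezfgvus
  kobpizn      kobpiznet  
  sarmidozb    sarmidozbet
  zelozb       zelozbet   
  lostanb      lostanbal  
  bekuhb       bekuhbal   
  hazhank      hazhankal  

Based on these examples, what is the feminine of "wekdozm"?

miwhiplugb and sarmidozb both end in -b yet inflect differently (miwhiplgbus, sarmidozbet), so the final letter is not what conditions the rule; the second-to-last letter is.
"wekdozm" has second-to-last letter 'z'. The stems whose second-to-last letter is 'z' (kobpizn → kobpiznet, sarmidozb → sarmidozbet, zelozb → zelozbet) add -et.
The other patterns: stems whose second-to-last letter is 'g' delete the last vowel and add -us; stems whose second-to-last letter is 'h' or 'n' add -al.
So wekdozm → wekdozmet.

wekdozmet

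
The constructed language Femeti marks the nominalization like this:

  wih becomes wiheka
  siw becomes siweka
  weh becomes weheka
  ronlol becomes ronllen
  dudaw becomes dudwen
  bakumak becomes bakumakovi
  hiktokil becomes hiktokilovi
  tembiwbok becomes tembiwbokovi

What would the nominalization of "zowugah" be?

siw and dudaw both end in -w yet inflect differently (siweka, dudwen), so the final letter is not what conditions the rule; the number of vowels is.
"zowugah" has 3 vowels. The stems with 3 vowels (bakumak → bakumakovi, hiktokil → hiktokilovi, tembiwbok → tembiwbokovi) add -ovi.
The other patterns: stems with 1 vowel add -eka; stems with 2 vowels delete the last vowel and add -en.
So zowugah → zowugahovi.

zowugahovi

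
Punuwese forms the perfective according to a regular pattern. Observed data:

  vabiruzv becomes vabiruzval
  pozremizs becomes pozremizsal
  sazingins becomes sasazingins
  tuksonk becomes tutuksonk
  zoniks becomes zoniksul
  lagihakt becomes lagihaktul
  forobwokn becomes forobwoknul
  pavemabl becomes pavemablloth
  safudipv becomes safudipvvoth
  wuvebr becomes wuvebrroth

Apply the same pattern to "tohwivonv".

totohwivonv

pozremizs and sazingins both end in -s yet inflect differently (pozremizsal, sasazingins), so the final letter is not what conditions the rule; the second-to-last letter is.
"tohwivonv" has second-to-last letter 'n'. The stems whose second-to-last letter is 'n' (sazingins → sasazingins, tuksonk → tutuksonk) repeat the first consonant+vowel as a prefix.
The other patterns: stems whose second-to-last letter is 'z' add -al; stems whose second-to-last letter is 'k' add -ul; stems whose second-to-last letter is 'b' or 'p' double the final consonant and add -oth.
So tohwivonv → totohwivonv.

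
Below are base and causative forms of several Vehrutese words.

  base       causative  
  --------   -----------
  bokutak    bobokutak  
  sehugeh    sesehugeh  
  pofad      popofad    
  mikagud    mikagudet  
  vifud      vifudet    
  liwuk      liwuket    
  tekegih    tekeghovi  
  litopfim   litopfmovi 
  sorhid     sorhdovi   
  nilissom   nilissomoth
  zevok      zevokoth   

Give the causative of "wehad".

"wehad" has last vowel 'a'. The stems whose last vowel is 'a' (bokutak → bobokutak, pofad → popofad) repeat the first consonant+vowel as a prefix.
The other patterns: stems whose last vowel is 'u' add -et; stems whose last vowel is 'i' delete the last vowel and add -ovi; stems whose last vowel is 'o' add -oth.
So wehad → wewehad.

wewehad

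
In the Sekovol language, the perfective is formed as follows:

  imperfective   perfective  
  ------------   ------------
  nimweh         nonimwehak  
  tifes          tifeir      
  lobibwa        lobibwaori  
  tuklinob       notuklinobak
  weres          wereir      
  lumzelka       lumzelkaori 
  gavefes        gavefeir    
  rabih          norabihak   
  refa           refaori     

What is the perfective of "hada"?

hadaori

gavefes and nimweh both have last vowel 'e' yet inflect differently (gavefeir, nonimwehak), so the last vowel is not what conditions the rule; the final letter is.
"hada" ends in -a. The stems ending in -a (refa → refaori, lobibwa → lobibwaori, lumzelka → lumzelkaori) add -ori.
The other patterns: stems ending in -s drop the final letter and add -ir; stems ending in -b or -h add no- … -ak around the stem.
So hada → hadaori.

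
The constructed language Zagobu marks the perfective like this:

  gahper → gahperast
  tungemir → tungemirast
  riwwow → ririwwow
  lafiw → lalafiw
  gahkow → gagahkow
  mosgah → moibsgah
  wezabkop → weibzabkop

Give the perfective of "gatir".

"gatir" ends in -r. The stems ending in -r (gahper → gahperast, tungemir → tungemirast) add -ast.
So gatir → gatirast.

gatirast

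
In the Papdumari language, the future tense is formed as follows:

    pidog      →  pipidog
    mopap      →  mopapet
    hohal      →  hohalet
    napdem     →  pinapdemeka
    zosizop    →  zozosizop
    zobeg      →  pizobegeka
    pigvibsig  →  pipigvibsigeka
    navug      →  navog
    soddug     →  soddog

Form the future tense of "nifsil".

pinifsileka

"nifsil" has last vowel 'i'. The one such stem in the data (pigvibsig → pipigvibsigeka) adds pi- … -eka around the stem, so the same rule applies.
The other patterns: stems whose last vowel is 'a' add -et; stems whose last vowel is 'o' repeat the first consonant+vowel as a prefix; stems whose last vowel is 'u' change the last vowel to 'o'.
So nifsil → pinifsileka.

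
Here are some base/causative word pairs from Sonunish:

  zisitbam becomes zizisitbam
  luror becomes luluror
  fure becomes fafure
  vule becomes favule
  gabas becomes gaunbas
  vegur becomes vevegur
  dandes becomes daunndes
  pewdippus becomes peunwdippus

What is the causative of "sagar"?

gabas and zisitbam both have last vowel 'a' yet inflect differently (gaunbas, zizisitbam), so the last vowel is not what conditions the rule; the final letter is.
"sagar" ends in -r. The stems ending in -r (luror → luluror, vegur → vevegur) repeat the first consonant+vowel as a prefix.
So sagar → sasagar.

sasagar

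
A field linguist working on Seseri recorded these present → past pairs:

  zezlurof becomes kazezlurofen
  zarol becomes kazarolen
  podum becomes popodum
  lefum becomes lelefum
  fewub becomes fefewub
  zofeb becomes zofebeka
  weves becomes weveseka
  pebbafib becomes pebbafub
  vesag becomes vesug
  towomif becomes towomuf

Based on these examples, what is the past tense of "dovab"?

fewub and zofeb both end in -b yet inflect differently (fefewub, zofebeka), so the final letter is not what conditions the rule; the last vowel is.
"dovab" has last vowel 'a'. The one such stem in the data (vesag → vesug) changes the last vowel to 'u' (as do pebbafib, towomif), so the same rule applies.
The other patterns: stems whose last vowel is 'o' add ka- … -en around the stem; stems whose last vowel is 'u' repeat the first consonant+vowel as a prefix; stems whose last vowel is 'e' add -eka.
So dovab → dovub.

dovub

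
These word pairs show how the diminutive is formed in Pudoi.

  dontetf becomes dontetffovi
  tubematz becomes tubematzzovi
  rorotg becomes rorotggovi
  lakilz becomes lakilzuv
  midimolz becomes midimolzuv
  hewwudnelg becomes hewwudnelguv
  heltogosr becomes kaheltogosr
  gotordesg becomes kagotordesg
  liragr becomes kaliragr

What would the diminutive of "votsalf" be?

tubematz and lakilz both end in -z yet inflect differently (tubematzzovi, lakilzuv), so the final letter is not what conditions the rule; the second-to-last letter is.
"votsalf" has second-to-last letter 'l'. The stems whose second-to-last letter is 'l' (lakilz → lakilzuv, midimolz → midimolzuv, hewwudnelg → hewwudnelguv) add -uv.
So votsalf → votsalfuv.

votsalfuv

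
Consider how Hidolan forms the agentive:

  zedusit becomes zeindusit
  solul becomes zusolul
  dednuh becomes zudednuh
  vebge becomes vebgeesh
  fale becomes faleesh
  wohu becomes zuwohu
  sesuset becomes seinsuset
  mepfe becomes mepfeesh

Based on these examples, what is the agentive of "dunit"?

sesuset and mepfe both have last vowel 'e' yet inflect differently (seinsuset, mepfeesh), so the last vowel is not what conditions the rule; the final letter is.
"dunit" ends in -t. The stems ending in -t (sesuset → seinsuset, zedusit → zeindusit) insert -in- after the first vowel.
So dunit → duinnit.

duinnit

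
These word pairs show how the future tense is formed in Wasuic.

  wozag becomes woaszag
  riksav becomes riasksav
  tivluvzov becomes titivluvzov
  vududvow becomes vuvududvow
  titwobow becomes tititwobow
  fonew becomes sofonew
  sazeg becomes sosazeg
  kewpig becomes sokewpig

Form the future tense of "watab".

riksav and tivluvzov both end in -v yet inflect differently (riasksav, titivluvzov), so the final letter is not what conditions the rule; the last vowel is.
"watab" has last vowel 'a'. The stems whose last vowel is 'a' (wozag → woaszag, riksav → riasksav) insert -as- after the first vowel.
The other patterns: stems whose last vowel is 'o' repeat the first consonant+vowel as a prefix; stems whose last vowel is 'e' or 'i' add the prefix so-.
So watab → waastab.

waastab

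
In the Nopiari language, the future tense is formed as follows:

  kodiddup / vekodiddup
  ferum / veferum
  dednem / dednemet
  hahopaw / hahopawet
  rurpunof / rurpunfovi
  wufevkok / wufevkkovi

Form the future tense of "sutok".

sutkovi

ferum and dednem both end in -m yet inflect differently (veferum, dednemet), so the final letter is not what conditions the rule; the last vowel is.
"sutok" has last vowel 'o'. The stems whose last vowel is 'o' (rurpunof → rurpunfovi, wufevkok → wufevkkovi) delete the last vowel and add -ovi.
So sutok → sutkovi.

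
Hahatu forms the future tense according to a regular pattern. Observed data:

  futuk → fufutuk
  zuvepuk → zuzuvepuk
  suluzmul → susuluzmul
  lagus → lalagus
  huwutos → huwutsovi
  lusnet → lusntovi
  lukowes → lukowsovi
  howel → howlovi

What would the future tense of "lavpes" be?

lagus and huwutos both end in -s yet inflect differently (lalagus, huwutsovi), so the final letter is not what conditions the rule; the last vowel is.
"lavpes" has last vowel 'e'. The stems whose last vowel is 'e' (lusnet → lusntovi, lukowes → lukowsovi, howel → howlovi) delete the last vowel and add -ovi.
The other pattern: stems whose last vowel is 'u' repeat the first consonant+vowel as a prefix.
So lavpes → lavpsovi.

lavpsovi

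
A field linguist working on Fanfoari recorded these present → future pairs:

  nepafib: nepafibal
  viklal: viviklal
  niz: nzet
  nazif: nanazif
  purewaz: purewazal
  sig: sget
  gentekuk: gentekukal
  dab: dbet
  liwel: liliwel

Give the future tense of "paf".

dab and nepafib both end in -b yet inflect differently (dbet, nepafibal), so the final letter is not what conditions the rule; the number of vowels is.
"paf" has 1 vowel. The stems with 1 vowel (dab → dbet, sig → sget, niz → nzet) delete the last vowel and add -et.
The other patterns: stems with 2 vowels repeat the first consonant+vowel as a prefix; stems with 3 vowels add -al.
So paf → pfet.

pfet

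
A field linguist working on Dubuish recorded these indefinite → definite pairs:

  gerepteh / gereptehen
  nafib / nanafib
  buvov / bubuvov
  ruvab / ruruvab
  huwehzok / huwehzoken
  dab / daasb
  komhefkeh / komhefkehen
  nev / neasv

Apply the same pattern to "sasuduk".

dab and nafib both end in -b yet inflect differently (daasb, nanafib), so the final letter is not what conditions the rule; the number of vowels is.
"sasuduk" has 3 vowels. The stems with 3 vowels (huwehzok → huwehzoken, gerepteh → gereptehen, komhefkeh → komhefkehen) add -en.
So sasuduk → sasuduken.

sasuduken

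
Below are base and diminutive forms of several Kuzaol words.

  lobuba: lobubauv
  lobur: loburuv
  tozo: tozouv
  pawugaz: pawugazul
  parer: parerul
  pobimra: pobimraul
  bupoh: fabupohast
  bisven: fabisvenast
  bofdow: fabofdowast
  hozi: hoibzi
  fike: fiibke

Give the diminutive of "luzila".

"luzila" begins with l-. The stems beginning with l- (lobuba → lobubauv, lobur → loburuv) add -uv.
So luzila → luzilauv.

luzilauv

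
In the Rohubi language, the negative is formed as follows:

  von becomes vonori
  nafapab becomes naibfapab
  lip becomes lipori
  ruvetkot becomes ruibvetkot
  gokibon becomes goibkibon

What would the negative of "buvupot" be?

buibvupot

"buvupot" has 3 vowels. The stems with 3 vowels (gokibon → goibkibon, ruvetkot → ruibvetkot, nafapab → naibfapab) insert -ib- after the first vowel.
The other pattern: stems with 1 vowel add -ori.
So buvupot → buibvupot.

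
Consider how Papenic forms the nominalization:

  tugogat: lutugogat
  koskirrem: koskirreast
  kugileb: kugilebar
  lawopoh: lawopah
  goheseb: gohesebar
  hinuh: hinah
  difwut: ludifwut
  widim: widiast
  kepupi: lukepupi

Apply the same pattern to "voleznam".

goheseb and koskirrem both have last vowel 'e' yet inflect differently (gohesebar, koskirreast), so the last vowel is not what conditions the rule; the final letter is.
"voleznam" ends in -m. The stems ending in -m (widim → widiast, koskirrem → koskirreast) drop the final letter and add -ast.
So voleznam → voleznaast.

voleznaast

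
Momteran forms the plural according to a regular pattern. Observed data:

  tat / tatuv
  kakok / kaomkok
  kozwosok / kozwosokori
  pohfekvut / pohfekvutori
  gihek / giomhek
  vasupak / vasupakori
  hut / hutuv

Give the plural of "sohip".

soomhip

"sohip" has 2 vowels. The stems with 2 vowels (kakok → kaomkok, gihek → giomhek) insert -om- after the first vowel.
The other patterns: stems with 1 vowel add -uv; stems with 3 vowels add -ori.
So sohip → soomhip.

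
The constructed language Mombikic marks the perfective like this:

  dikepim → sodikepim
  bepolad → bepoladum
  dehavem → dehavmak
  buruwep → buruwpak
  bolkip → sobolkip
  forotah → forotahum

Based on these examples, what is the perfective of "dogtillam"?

dogtillamum

dikepim and dehavem both end in -m yet inflect differently (sodikepim, dehavmak), so the final letter is not what conditions the rule; the last vowel is.
"dogtillam" has last vowel 'a'. The stems whose last vowel is 'a' (bepolad → bepoladum, forotah → forotahum) add -um.
So dogtillam → dogtillamum.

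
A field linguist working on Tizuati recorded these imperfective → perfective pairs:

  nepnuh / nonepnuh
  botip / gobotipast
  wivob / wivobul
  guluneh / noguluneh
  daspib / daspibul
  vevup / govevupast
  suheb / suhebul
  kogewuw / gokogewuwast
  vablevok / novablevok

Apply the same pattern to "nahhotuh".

nonahhotuh

"nahhotuh" ends in -h. The stems ending in -h (nepnuh → nonepnuh, guluneh → noguluneh) add the prefix no-.
So nahhotuh → nonahhotuh.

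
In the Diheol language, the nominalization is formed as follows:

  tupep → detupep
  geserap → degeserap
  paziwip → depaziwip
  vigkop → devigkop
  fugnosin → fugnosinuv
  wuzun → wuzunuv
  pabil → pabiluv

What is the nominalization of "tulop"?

"tulop" ends in -p. The stems ending in -p (tupep → detupep, geserap → degeserap, paziwip → depaziwip) add the prefix de-.
The other pattern: stems ending in -l or -n add -uv.
So tulop → detulop.

detulop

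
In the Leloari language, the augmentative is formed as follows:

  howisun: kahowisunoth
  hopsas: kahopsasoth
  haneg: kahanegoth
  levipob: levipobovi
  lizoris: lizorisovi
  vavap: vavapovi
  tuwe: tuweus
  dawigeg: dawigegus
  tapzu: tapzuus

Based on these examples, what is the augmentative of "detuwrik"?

hopsas and lizoris both end in -s yet inflect differently (kahopsasoth, lizorisovi), so the final letter is not what conditions the rule; the first letter is.
"detuwrik" begins with d-. The one such stem in the data (dawigeg → dawigegus) adds -us, so the same rule applies.
So detuwrik → detuwrikus.

detuwrikus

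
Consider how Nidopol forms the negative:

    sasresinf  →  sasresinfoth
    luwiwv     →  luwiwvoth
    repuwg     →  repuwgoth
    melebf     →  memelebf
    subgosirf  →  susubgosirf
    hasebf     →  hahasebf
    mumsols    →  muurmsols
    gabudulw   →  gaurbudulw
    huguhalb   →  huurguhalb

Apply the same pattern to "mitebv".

sasresinf and melebf both end in -f yet inflect differently (sasresinfoth, memelebf), so the final letter is not what conditions the rule; the second-to-last letter is.
"mitebv" has second-to-last letter 'b'. The stems whose second-to-last letter is 'b' (melebf → memelebf, hasebf → hahasebf) repeat the first consonant+vowel as a prefix.
So mitebv → mimitebv.

mimitebv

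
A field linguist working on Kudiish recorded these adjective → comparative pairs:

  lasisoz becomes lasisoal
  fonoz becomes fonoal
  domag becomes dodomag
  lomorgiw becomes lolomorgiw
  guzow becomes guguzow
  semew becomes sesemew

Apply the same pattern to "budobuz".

budobual

lasisoz and guzow both have last vowel 'o' yet inflect differently (lasisoal, guguzow), so the last vowel is not what conditions the rule; the final letter is.
"budobuz" ends in -z. The stems ending in -z (lasisoz → lasisoal, fonoz → fonoal) drop the final letter and add -al.
The other pattern: stems ending in -g or -w repeat the first consonant+vowel as a prefix.
So budobuz → budobual.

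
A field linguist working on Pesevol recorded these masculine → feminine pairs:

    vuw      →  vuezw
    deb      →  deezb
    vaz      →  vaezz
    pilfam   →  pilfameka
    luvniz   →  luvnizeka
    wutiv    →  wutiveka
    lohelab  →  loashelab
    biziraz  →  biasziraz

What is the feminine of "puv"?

puezv

vaz and luvniz both end in -z yet inflect differently (vaezz, luvnizeka), so the final letter is not what conditions the rule; the number of vowels is.
"puv" has 1 vowel. The stems with 1 vowel (vuw → vuezw, deb → deezb, vaz → vaezz) insert -ez- after the first vowel.
The other patterns: stems with 2 vowels add -eka; stems with 3 vowels insert -as- after the first vowel.
So puv → puezv.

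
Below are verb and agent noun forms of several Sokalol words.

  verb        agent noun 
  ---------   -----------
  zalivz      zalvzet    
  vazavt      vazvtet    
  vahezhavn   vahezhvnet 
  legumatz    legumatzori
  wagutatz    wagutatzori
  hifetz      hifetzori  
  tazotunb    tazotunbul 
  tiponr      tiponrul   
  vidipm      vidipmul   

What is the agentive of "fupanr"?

zalivz and legumatz both end in -z yet inflect differently (zalvzet, legumatzori), so the final letter is not what conditions the rule; the second-to-last letter is.
"fupanr" has second-to-last letter 'n'. The stems whose second-to-last letter is 'n' (tazotunb → tazotunbul, tiponr → tiponrul) add -ul.
So fupanr → fupanrul.

fupanrul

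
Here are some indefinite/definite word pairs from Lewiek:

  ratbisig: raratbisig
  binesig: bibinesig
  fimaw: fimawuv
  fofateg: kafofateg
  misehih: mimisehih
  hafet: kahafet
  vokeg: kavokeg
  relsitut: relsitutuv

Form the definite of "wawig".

vokeg and ratbisig both end in -g yet inflect differently (kavokeg, raratbisig), so the final letter is not what conditions the rule; the last vowel is.
"wawig" has last vowel 'i'. The stems whose last vowel is 'i' (ratbisig → raratbisig, binesig → bibinesig, misehih → mimisehih) repeat the first consonant+vowel as a prefix.
So wawig → wawawig.

wawawig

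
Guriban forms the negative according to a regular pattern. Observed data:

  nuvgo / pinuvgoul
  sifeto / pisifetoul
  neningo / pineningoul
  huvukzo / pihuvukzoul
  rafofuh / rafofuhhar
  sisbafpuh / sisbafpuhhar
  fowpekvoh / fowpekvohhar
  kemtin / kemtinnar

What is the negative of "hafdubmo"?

nuvgo and fowpekvoh both have last vowel 'o' yet inflect differently (pinuvgoul, fowpekvohhar), so the last vowel is not what conditions the rule; the final letter is.
"hafdubmo" ends in -o. The stems ending in -o (nuvgo → pinuvgoul, sifeto → pisifetoul, neningo → pineningoul) add pi- … -ul around the stem.
So hafdubmo → pihafdubmoul.

pihafdubmoul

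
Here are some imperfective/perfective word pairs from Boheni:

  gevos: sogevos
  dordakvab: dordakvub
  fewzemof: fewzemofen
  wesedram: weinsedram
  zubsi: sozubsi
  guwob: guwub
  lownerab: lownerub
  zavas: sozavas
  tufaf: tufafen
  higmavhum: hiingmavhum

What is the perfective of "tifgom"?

tiinfgom

tufaf and dordakvab both have last vowel 'a' yet inflect differently (tufafen, dordakvub), so the last vowel is not what conditions the rule; the final letter is.
"tifgom" ends in -m. The stems ending in -m (higmavhum → hiingmavhum, wesedram → weinsedram) insert -in- after the first vowel.
So tifgom → tiinfgom.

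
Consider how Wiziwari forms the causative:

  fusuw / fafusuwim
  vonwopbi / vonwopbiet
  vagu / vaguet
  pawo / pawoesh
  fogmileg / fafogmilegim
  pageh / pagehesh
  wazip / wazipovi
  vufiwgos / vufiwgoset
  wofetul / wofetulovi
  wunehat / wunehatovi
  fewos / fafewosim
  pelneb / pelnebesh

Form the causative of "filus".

fafilusim

"filus" begins with f-. The stems beginning with f- (fusuw → fafusuwim, fewos → fafewosim, fogmileg → fafogmilegim) add fa- … -im around the stem.
The other patterns: stems beginning with v- add -et; stems beginning with w- add -ovi; stems beginning with p- add -esh.
So filus → fafilusim.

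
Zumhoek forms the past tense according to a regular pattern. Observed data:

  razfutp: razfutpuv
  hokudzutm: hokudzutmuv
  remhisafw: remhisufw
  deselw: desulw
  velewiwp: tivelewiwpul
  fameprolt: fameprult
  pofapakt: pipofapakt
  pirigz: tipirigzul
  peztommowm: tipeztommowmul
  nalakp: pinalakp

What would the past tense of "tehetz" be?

tehetzuv

fameprolt and pofapakt both end in -t yet inflect differently (fameprult, pipofapakt), so the final letter is not what conditions the rule; the second-to-last letter is.
"tehetz" has second-to-last letter 't'. The stems whose second-to-last letter is 't' (hokudzutm → hokudzutmuv, razfutp → razfutpuv) add -uv.
The other patterns: stems whose second-to-last letter is 'f' or 'l' change the last vowel to 'u'; stems whose second-to-last letter is 'k' add the prefix pi-; stems whose second-to-last letter is 'g' or 'w' add ti- … -ul around the stem.
So tehetz → tehetzuv.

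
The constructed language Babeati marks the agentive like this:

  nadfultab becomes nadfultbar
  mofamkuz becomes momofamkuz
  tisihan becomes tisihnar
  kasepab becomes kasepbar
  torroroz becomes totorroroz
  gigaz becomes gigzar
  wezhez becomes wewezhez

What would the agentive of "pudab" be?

"pudab" has last vowel 'a'. The stems whose last vowel is 'a' (nadfultab → nadfultbar, gigaz → gigzar, kasepab → kasepbar) delete the last vowel and add -ar.
The other pattern: stems whose last vowel is 'e', 'o' or 'u' repeat the first consonant+vowel as a prefix.
So pudab → pudbar.

pudbar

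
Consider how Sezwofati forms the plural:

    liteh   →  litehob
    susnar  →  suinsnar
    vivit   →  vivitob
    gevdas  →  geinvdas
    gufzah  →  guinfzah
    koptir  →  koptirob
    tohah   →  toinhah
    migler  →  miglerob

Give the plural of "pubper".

pubperob

susnar and migler both end in -r yet inflect differently (suinsnar, miglerob), so the final letter is not what conditions the rule; the last vowel is.
"pubper" has last vowel 'e'. The stems whose last vowel is 'e' (migler → miglerob, liteh → litehob) add -ob.
So pubper → pubperob.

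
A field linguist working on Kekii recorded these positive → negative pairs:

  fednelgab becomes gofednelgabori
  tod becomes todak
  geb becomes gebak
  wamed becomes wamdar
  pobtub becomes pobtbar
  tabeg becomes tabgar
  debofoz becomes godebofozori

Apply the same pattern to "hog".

hogak

"hog" has 1 vowel. The stems with 1 vowel (geb → gebak, tod → todak) add -ak.
The other patterns: stems with 2 vowels delete the last vowel and add -ar; stems with 3 vowels add go- … -ori around the stem.
So hog → hogak.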